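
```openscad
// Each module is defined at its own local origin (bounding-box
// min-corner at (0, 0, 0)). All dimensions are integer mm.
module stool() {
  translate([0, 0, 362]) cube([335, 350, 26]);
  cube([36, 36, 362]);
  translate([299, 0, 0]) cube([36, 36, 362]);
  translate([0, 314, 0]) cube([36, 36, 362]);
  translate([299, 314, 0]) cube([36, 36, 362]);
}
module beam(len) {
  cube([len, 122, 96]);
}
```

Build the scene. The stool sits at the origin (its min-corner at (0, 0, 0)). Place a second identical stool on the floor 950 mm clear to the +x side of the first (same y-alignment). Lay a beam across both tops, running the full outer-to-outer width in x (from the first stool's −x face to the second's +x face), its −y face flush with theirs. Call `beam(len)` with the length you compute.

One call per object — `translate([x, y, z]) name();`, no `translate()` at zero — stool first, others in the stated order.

stool();
translate([1285, 0, 0]) stool();
translate([0, 0, 388]) beam(1620);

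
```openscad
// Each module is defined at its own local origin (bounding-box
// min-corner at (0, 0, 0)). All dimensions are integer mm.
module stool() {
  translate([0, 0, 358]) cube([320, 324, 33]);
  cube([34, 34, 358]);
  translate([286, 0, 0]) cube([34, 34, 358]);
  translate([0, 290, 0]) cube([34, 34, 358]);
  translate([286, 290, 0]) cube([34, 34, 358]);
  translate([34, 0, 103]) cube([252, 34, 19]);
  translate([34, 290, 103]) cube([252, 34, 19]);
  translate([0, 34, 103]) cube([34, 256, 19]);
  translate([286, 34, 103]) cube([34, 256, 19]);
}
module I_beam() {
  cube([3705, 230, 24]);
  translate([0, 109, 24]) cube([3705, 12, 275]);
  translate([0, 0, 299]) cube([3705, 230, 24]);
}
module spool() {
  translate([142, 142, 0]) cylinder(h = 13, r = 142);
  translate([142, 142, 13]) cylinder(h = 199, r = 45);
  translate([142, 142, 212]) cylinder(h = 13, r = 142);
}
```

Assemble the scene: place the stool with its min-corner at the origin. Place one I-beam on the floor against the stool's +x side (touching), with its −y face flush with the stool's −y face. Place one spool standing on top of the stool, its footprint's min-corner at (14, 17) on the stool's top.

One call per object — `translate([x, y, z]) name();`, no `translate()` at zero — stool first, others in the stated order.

stool();
translate([320, 0, 0]) I_beam();
translate([14, 17, 391]) spool();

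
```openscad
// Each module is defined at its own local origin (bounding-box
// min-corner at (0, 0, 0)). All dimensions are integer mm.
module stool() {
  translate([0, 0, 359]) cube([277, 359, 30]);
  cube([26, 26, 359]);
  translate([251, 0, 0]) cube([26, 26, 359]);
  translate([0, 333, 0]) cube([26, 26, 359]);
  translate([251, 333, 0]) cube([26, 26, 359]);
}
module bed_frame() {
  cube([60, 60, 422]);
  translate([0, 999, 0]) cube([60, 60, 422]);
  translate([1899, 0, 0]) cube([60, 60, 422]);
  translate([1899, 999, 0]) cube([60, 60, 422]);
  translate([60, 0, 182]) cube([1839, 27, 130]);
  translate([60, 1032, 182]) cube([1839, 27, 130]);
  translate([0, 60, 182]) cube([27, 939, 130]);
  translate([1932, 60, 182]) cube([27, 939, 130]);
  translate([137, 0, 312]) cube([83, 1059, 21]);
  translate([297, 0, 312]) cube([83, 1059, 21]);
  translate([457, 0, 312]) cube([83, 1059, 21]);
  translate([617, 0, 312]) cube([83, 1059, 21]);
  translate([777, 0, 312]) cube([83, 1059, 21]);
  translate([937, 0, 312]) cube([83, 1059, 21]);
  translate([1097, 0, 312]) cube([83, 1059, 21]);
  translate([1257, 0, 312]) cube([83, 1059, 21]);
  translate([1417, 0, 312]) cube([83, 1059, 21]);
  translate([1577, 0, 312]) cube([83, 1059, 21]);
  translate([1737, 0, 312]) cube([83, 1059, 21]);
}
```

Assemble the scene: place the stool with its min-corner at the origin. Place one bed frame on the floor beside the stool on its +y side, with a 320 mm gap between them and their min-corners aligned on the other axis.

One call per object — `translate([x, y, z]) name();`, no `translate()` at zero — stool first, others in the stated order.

stool();
translate([0, 679, 0]) bed_frame();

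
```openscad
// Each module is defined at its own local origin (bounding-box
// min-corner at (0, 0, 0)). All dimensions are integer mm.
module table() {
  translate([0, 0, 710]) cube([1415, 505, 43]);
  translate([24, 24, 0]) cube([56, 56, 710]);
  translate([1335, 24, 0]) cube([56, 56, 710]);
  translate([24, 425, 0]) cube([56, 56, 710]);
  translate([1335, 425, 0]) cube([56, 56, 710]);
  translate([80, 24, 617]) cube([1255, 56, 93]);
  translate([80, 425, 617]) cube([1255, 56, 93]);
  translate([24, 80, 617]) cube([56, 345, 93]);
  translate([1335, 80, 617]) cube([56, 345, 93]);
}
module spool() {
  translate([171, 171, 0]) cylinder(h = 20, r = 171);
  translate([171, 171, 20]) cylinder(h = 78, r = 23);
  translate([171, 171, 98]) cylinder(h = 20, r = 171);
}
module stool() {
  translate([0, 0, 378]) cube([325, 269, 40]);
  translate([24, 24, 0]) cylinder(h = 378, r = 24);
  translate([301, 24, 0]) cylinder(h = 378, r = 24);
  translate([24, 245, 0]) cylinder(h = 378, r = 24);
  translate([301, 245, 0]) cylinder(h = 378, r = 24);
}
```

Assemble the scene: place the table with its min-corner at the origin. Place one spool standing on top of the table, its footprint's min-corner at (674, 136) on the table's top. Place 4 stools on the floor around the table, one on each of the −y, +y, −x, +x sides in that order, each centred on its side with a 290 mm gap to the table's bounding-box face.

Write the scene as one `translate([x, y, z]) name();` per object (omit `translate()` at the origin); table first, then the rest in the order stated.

table();
translate([674, 136, 753]) spool();
translate([545, -559, 0]) stool();
translate([545, 795, 0]) stool();
translate([-615, 118, 0]) stool();
translate([1705, 118, 0]) stool();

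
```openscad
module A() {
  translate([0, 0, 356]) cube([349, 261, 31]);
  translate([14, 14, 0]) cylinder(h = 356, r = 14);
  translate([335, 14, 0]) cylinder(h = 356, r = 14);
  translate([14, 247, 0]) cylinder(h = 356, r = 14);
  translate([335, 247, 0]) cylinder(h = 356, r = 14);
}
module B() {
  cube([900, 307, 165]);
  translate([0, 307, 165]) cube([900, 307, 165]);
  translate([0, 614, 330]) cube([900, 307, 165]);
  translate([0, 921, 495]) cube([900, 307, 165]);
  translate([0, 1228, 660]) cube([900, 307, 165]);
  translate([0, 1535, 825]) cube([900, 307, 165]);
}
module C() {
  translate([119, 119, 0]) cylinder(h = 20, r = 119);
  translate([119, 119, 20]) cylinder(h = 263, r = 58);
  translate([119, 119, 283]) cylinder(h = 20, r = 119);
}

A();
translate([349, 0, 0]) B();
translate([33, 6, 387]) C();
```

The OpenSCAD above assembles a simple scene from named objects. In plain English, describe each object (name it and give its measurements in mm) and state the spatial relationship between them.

A is a simple wooden stool: a rectangular seat 349 mm (x) by 261 mm (y), 31 mm thick, top face at z = 387 mm, on four round legs, each 28 mm in diameter. The legs rest on z = 0, each leg's axis is inset half a diameter from the nearest pair of seat edges (so the leg's bounding box is flush with the corner).

B is a straight staircase of 6 solid steps. Each step is 900 mm wide (x), 307 mm deep (y, the going) and 165 mm tall (the rise). The first step rests on the floor; each subsequent step sits one going further in +y and one rise higher in +z, directly behind and above the previous step with no overlap.

C is a spool: two coaxial disc flanges of radius 119 mm and thickness 20 mm, joined by a core cylinder of radius 58 mm and height 263 mm. The lower flange rests on z = 0 and the three cylinders share a vertical axis.

The staircase is against the stool's +x side, with their −y faces flush. The spool is on top of the stool.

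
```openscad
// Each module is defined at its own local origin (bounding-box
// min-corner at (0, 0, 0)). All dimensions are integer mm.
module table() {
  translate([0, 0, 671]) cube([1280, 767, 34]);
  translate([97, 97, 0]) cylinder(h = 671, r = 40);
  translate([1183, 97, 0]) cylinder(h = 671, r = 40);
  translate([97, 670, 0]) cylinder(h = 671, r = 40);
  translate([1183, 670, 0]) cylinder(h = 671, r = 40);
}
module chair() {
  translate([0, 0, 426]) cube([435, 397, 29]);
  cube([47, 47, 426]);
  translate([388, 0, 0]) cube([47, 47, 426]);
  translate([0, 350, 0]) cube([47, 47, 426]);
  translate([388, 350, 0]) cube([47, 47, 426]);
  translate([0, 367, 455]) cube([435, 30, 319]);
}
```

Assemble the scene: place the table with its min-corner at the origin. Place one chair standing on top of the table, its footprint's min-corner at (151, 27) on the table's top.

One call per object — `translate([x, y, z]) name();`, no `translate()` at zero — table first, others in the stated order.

table();
translate([151, 27, 705]) chair();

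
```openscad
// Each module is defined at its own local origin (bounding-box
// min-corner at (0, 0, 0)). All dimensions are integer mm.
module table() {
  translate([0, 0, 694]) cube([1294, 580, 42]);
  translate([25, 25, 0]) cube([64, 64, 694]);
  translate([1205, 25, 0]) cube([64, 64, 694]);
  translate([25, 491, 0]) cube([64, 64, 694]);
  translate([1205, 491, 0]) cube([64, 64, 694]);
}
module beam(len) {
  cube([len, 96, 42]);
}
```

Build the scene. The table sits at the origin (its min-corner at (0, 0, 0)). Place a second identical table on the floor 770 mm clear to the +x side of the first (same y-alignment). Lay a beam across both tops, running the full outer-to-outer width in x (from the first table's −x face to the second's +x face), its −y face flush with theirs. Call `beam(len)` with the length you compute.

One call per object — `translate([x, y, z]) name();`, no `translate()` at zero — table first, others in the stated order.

table();
translate([2064, 0, 0]) table();
translate([0, 0, 736]) beam(3358);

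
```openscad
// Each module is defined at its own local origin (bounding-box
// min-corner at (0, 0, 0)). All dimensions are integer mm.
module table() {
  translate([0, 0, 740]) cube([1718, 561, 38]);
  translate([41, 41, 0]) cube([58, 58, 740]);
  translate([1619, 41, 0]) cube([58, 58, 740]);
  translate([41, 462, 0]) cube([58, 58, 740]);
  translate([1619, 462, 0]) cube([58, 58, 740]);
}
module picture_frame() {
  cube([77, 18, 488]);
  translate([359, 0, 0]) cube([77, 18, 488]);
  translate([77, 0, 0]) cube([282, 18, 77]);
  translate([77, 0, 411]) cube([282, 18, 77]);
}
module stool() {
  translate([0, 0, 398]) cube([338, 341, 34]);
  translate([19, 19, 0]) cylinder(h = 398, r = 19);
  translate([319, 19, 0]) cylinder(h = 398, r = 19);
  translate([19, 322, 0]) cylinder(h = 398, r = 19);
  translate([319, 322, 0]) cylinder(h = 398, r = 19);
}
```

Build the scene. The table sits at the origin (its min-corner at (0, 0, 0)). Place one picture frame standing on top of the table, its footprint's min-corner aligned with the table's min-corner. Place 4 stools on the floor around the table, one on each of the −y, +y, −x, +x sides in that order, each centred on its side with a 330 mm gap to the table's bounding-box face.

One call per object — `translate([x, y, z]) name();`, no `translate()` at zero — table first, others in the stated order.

table();
translate([0, 0, 778]) picture_frame();
translate([690, -671, 0]) stool();
translate([690, 891, 0]) stool();
translate([-668, 110, 0]) stool();
translate([2048, 110, 0]) stool();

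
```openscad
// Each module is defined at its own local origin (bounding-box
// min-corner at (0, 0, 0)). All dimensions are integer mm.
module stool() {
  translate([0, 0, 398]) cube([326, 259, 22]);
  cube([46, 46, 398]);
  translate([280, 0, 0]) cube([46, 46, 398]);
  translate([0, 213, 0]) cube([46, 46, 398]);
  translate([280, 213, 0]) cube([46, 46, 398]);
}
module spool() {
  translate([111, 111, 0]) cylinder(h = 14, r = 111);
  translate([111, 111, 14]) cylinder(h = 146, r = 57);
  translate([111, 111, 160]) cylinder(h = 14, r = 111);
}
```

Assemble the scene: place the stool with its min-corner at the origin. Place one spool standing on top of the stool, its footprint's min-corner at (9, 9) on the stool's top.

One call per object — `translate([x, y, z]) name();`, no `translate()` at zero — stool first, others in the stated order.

stool();
translate([9, 9, 420]) spool();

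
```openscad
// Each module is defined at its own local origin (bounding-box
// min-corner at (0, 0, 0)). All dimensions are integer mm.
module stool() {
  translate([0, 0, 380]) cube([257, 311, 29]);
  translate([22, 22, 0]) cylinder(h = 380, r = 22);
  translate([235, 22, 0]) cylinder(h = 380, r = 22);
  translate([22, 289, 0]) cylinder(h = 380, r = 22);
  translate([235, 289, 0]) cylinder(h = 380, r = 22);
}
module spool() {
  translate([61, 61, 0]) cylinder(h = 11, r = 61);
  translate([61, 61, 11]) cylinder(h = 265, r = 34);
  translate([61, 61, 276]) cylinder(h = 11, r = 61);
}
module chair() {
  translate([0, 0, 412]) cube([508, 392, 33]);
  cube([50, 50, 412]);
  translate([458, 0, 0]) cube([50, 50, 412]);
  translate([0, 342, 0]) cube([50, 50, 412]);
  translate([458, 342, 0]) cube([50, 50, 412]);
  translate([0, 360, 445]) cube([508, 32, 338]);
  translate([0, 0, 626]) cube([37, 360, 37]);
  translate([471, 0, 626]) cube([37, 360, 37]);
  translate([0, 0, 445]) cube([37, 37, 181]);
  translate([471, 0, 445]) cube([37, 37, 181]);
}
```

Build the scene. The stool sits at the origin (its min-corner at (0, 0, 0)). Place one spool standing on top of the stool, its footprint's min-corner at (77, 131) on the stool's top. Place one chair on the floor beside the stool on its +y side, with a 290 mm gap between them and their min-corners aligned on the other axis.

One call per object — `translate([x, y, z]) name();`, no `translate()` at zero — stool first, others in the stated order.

stool();
translate([77, 131, 409]) spool();
translate([0, 601, 0]) chair();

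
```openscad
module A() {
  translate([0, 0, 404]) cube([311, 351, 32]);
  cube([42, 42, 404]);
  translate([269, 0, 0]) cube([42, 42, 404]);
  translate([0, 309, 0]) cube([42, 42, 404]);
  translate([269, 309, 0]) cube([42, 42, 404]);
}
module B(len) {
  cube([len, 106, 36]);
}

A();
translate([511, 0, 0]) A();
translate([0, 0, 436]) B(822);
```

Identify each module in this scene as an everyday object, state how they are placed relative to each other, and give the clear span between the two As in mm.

A is a stool. B is a beam. A beam spans the tops of two stools. The clear span between the two stools is 200 mm.

Second stool starts at x = 511; first ends at x = 311; clear span = 511 − 311 = 200 mm.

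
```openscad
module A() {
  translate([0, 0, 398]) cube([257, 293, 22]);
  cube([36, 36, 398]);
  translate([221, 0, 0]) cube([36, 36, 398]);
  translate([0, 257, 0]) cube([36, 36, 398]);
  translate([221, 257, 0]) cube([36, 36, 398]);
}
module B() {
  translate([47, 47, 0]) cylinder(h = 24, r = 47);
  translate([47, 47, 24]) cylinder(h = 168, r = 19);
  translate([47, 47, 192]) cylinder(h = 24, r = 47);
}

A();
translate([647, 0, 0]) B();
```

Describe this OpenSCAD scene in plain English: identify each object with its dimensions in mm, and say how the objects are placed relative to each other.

A is a four-legged stool. The seat is 257×293 mm, 22 mm thick, top at z = 420 mm. It stands on four square legs, each 36×36 mm in cross-section, from z = 0 to the seat underside, each flush with a corner of the seat.

B is a spool: two coaxial disc flanges of radius 47 mm and thickness 24 mm, joined by a core cylinder of radius 19 mm and height 168 mm. The lower flange rests on z = 0 and the three cylinders share a vertical axis.

The spool is on the floor beside the stool on its +x side.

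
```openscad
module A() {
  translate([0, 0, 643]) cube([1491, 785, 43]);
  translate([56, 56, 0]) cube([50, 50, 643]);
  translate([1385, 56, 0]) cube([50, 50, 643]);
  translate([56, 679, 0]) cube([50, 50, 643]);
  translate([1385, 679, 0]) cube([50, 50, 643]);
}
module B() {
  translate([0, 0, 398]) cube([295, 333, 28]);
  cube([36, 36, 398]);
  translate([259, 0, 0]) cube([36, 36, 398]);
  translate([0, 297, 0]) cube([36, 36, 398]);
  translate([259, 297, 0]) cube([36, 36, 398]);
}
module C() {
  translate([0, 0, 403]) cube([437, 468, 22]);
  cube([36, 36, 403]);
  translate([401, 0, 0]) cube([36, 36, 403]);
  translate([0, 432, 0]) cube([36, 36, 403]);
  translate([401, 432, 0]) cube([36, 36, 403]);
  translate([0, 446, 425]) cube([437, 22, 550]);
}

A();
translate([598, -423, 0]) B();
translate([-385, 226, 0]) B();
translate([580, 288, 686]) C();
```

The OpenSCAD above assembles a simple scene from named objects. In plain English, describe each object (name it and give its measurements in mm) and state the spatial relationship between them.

A is a table with a 1491×785 mm rectangular top, 43 mm thick, top surface at z = 686 mm, supported by four 50×50 mm square legs, each inset 56 mm from the nearest pair of top edges, running from the floor.

B is a simple wooden stool: a rectangular seat 295 mm (x) by 333 mm (y), 28 mm thick, top face at z = 426 mm, on four square legs, each 36×36 mm in cross-section. The legs rest on z = 0, each flush with a corner of the seat.

C is a chair: 437×468 mm seat, 22 mm thick, top at z = 425 mm, on four 36 mm square corner legs flush with the seat edges. A 22 mm thick backrest slab spans the full seat width, extending 550 mm above the seat top, its back face flush with the seat's +y edge.

Two stools sit around the table at the −y, −x sides. The chair is on top of the table.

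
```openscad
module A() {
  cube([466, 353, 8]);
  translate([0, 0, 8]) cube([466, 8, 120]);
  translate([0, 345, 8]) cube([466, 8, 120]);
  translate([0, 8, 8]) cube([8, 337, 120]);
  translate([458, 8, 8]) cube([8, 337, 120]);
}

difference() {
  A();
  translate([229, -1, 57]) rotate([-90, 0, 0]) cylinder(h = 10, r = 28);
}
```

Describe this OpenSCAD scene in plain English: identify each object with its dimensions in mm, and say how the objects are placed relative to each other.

A is an open storage box with external size 466×353×128 mm and wall thickness 8 mm (the base is also 8 mm thick). The base covers the whole footprint; the four walls stand on the base, with the y-facing walls full-width and the x-facing walls fitting between their inner faces.

The open box has a circular hole of radius 28 mm through its front wall, centred at (x = 229, z = 57).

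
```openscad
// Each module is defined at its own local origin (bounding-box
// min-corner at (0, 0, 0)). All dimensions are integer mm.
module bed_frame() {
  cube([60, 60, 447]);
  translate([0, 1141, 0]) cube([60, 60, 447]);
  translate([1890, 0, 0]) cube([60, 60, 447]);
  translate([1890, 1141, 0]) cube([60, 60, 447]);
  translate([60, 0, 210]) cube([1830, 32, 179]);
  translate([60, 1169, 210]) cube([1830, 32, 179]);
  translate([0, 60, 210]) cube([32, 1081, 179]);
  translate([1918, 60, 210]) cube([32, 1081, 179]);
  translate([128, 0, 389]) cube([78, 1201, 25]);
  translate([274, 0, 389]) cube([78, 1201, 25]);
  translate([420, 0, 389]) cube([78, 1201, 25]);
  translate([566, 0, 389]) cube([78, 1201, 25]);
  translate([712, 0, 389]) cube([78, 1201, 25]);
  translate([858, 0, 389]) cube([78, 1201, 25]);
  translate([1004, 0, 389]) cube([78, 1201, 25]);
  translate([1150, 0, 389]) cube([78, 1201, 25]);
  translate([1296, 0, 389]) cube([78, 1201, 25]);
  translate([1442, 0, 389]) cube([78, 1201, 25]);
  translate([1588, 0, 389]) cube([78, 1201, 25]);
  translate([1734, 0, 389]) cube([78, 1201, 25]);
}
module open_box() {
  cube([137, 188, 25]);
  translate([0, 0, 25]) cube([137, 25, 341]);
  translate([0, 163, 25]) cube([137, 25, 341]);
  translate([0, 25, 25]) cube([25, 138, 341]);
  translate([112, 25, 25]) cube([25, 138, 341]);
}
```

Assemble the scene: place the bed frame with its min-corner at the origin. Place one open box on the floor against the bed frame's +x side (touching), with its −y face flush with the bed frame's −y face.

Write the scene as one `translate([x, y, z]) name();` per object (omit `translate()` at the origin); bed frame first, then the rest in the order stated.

bed_frame();
translate([1950, 0, 0]) open_box();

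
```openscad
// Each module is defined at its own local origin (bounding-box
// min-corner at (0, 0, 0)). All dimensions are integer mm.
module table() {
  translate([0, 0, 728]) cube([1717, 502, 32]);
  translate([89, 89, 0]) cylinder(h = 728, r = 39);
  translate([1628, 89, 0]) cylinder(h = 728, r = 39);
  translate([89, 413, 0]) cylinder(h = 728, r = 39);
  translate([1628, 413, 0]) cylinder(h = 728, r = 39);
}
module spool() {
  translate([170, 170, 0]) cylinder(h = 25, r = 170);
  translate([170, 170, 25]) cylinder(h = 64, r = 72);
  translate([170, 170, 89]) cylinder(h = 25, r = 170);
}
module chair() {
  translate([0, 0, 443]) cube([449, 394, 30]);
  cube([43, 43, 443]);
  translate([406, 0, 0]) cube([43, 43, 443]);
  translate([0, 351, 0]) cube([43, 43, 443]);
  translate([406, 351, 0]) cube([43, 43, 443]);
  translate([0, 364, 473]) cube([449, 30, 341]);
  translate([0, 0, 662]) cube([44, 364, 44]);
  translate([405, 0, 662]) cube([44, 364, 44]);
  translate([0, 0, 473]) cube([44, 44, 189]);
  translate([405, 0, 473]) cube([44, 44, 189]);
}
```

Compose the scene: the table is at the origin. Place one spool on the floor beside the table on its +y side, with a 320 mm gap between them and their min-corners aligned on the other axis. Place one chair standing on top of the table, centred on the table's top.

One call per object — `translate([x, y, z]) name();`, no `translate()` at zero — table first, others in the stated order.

table();
translate([0, 822, 0]) spool();
translate([634, 54, 760]) chair();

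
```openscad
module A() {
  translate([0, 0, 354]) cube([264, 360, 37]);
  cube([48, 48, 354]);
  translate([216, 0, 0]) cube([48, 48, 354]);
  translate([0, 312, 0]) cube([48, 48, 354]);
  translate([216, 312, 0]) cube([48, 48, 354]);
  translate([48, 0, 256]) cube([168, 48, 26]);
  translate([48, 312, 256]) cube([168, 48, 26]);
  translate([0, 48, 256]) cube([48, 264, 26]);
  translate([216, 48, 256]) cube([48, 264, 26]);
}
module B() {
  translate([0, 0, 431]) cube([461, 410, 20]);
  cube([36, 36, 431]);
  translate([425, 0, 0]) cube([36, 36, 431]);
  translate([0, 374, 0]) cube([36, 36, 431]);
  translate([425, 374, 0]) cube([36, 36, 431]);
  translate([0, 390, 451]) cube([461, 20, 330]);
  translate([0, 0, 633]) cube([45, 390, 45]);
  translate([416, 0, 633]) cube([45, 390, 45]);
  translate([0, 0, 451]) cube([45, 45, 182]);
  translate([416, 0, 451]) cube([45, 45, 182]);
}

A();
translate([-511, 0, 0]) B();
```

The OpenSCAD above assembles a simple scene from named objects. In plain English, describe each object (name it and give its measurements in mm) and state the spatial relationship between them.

A is a simple wooden stool: a rectangular seat 264 mm (x) by 360 mm (y), 37 mm thick, top face at z = 391 mm, on four square legs, each 48×48 mm in cross-section. The legs rest on z = 0, each flush with a corner of the seat. Four stretchers, 48 mm wide and 26 mm tall, connect adjacent legs with their undersides at z = 256 mm, each running between the inner faces of the legs it joins and aligned with the legs' outer faces on the other axis.

B is a chair. The seat is a 461×410×20 mm slab with its top at z = 451 mm, on four 36×36 mm corner legs (flush with the seat edges, standing on z = 0). A flat backrest 20 mm thick, 330 mm tall, spans the full seat width and rises from the seat top along its +y edge, rear face flush with the rear of the seat. Two armrests of 45×45 mm section run along each side from the seat's front edge to the front of the backrest, top faces 227 mm above the seat top and outer faces flush with the seat's x-edges; a 45×45 mm post under the front of each armrest stands on the seat at the front corner.

The chair is on the floor beside the stool on its −x side.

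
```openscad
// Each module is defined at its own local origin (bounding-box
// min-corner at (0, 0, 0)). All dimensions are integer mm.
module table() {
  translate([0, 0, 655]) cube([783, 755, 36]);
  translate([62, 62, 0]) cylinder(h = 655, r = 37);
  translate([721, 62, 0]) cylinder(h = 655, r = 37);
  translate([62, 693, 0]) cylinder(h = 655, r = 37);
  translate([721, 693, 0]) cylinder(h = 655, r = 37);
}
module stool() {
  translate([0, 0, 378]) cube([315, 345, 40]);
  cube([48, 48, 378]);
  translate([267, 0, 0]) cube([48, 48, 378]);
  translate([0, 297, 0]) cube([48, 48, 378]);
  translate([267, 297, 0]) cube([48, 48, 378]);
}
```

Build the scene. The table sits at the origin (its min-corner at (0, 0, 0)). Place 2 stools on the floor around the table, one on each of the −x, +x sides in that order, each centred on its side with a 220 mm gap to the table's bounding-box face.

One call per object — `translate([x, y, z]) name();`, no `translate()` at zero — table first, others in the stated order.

table();
translate([-535, 205, 0]) stool();
translate([1003, 205, 0]) stool();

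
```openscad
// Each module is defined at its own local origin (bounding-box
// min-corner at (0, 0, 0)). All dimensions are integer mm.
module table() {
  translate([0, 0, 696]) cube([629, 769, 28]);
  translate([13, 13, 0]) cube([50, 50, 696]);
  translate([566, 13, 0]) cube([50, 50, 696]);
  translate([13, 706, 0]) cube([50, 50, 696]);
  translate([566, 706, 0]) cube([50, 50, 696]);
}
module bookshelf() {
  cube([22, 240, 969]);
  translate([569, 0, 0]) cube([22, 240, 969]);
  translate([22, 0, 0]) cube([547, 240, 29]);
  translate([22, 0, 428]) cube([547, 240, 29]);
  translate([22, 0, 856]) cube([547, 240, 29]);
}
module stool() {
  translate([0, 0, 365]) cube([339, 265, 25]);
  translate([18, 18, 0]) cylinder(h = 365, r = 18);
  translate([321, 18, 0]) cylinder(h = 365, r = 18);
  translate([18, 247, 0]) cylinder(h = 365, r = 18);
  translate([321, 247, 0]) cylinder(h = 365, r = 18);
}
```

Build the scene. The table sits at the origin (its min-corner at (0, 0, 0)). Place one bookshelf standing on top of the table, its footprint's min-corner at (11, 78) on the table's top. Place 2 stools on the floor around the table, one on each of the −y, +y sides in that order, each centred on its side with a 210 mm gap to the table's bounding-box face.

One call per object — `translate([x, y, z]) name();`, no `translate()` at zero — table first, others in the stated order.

table();
translate([11, 78, 724]) bookshelf();
translate([145, -475, 0]) stool();
translate([145, 979, 0]) stool();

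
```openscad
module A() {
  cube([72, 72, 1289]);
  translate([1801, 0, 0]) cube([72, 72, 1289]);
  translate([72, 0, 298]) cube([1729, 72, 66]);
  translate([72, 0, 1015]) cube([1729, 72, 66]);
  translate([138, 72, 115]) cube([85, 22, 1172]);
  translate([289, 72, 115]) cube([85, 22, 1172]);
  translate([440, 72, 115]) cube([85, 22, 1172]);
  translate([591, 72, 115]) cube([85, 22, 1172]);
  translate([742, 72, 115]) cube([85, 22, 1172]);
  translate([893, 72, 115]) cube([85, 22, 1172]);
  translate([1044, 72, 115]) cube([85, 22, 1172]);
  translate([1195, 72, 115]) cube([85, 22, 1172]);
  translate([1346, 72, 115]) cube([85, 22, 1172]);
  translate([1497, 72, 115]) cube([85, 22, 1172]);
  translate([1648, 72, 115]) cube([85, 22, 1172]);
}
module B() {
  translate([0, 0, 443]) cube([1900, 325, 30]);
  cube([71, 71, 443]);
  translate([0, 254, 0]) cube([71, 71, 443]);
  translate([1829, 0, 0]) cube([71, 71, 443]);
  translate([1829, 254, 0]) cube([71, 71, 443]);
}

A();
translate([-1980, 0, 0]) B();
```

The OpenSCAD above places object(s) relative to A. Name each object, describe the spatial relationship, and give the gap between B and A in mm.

The bench's nearest face is 80 mm from the fence section's −x face.

A is a fence section. B is a bench. The bench is on the floor beside the fence section on its −x side. The gap between the bench and the fence section is 80 mm.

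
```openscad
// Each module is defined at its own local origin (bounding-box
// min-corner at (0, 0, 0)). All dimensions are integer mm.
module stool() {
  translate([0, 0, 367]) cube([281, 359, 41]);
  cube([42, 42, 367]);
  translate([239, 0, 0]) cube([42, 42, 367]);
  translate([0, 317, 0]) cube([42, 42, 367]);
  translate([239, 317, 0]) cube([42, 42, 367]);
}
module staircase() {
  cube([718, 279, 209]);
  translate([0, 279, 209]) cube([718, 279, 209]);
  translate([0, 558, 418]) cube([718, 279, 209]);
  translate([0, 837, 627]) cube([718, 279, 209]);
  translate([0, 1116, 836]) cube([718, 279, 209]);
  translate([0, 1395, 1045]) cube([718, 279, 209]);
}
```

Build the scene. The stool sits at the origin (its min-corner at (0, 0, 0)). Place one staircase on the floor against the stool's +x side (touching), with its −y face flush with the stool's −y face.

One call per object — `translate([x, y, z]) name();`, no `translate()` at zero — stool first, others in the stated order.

stool();
translate([281, 0, 0]) staircase();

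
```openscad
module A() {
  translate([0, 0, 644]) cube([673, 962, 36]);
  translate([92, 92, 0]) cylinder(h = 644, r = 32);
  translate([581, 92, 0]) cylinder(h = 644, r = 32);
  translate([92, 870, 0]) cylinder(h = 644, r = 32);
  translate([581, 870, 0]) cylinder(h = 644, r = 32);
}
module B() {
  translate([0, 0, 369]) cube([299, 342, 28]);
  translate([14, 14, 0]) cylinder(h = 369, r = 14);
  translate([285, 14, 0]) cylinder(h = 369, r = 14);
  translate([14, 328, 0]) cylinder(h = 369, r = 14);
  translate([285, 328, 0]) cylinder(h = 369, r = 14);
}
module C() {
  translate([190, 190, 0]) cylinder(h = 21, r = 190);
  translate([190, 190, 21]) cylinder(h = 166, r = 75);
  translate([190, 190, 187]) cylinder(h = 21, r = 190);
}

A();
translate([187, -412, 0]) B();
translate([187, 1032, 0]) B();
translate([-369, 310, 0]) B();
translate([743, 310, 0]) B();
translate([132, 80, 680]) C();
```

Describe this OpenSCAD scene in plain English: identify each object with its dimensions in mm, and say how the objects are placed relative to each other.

A is a table with a 673×962 mm rectangular top, 36 mm thick, top surface at z = 680 mm, supported by four round legs of 64 mm diameter, each leg's bounding box inset 60 mm from the nearest pair of top edges, running from the floor.

B is a four-legged stool. The seat is 299×342 mm, 28 mm thick, top at z = 397 mm. It stands on four round legs, each 28 mm in diameter, from z = 0 to the seat underside, each leg's axis is inset half a diameter from the nearest pair of seat edges (so the leg's bounding box is flush with the corner).

C is a spool: two coaxial disc flanges of radius 190 mm and thickness 21 mm, joined by a core cylinder of radius 75 mm and height 166 mm. The lower flange rests on z = 0 and the three cylinders share a vertical axis.

Four stools sit around the table at the −y, +y, −x, +x sides. The spool is on top of the table.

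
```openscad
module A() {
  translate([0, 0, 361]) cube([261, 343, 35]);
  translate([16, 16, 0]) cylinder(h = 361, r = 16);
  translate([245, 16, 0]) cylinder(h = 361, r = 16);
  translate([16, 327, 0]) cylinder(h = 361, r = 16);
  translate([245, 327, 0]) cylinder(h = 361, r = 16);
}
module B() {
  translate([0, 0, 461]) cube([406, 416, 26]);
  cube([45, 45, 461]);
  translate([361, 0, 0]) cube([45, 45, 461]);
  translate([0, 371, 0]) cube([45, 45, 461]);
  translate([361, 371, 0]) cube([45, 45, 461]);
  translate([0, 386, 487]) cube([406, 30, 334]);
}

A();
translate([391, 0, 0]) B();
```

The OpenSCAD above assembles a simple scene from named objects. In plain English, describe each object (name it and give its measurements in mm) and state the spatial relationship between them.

A is a simple wooden stool: a rectangular seat 261 mm (x) by 343 mm (y), 35 mm thick, top face at z = 396 mm, on four round legs, each 32 mm in diameter. The legs rest on z = 0, each leg's axis is inset half a diameter from the nearest pair of seat edges (so the leg's bounding box is flush with the corner).

B is a chair: 406×416 mm seat, 26 mm thick, top at z = 487 mm, on four 45 mm square corner legs flush with the seat edges. A 30 mm thick backrest slab spans the full seat width, extending 334 mm above the seat top, its back face flush with the seat's +y edge.

The chair is on the floor beside the stool on its +x side.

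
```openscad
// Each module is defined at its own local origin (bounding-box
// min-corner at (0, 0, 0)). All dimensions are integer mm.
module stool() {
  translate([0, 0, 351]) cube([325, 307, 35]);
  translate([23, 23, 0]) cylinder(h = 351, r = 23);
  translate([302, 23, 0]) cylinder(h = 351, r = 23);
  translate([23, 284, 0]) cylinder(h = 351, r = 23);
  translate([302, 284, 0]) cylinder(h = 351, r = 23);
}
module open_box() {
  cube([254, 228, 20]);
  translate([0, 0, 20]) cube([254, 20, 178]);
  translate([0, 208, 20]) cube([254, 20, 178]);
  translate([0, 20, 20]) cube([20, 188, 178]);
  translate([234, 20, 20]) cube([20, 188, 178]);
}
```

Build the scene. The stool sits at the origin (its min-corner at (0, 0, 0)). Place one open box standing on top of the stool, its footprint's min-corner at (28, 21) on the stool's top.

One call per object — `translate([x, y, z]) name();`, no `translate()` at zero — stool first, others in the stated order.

stool();
translate([28, 21, 386]) open_box();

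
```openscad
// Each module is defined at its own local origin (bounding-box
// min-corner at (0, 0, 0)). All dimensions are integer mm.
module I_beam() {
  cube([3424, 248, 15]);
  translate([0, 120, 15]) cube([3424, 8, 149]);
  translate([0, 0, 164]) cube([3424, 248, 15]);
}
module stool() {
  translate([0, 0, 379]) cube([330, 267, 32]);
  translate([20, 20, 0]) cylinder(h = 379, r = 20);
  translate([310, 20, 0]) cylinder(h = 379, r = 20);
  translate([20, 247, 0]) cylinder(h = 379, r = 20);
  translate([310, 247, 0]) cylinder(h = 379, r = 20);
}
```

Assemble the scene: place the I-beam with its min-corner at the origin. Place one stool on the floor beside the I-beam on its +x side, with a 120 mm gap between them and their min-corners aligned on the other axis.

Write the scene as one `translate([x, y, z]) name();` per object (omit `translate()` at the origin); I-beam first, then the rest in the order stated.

I_beam();
translate([3544, 0, 0]) stool();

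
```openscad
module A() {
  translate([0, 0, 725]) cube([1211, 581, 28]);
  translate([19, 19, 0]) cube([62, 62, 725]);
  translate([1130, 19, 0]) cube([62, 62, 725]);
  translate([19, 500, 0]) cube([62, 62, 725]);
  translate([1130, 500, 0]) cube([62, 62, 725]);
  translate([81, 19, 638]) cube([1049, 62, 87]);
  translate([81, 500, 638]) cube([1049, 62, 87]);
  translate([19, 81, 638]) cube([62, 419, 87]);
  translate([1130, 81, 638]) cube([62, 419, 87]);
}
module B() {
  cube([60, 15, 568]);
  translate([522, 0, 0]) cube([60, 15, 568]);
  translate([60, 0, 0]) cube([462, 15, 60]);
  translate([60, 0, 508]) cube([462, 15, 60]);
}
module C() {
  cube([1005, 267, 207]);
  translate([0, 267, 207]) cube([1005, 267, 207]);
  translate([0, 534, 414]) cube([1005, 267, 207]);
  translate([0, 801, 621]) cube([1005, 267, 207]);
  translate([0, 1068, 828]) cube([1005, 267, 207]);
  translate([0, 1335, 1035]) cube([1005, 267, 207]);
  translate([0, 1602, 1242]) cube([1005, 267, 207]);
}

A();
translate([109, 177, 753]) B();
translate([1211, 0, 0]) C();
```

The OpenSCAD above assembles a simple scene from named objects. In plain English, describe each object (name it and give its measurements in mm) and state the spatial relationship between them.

A is a rectangular dining table. The top is 1211×581×28 mm with its upper surface at z = 753 mm. It stands on four 62×62 mm square legs, each inset 19 mm from the nearest pair of top edges, running from the floor to the underside of the top. Four apron rails, 62 mm thick and 87 mm tall, run between adjacent legs with their top edges flush with the underside of the top and their outer faces flush with the legs' outer faces.

B is a rectangular picture frame lying in the x–z plane (depth along y). The opening is 462 mm wide (x) by 448 mm tall (z), surrounded by a border 60 mm wide on all four sides. The frame is 15 mm deep and is made of two full-height vertical stiles with two horizontal rails fitted between them.

C is a straight staircase of 7 solid steps. Each step is 1005 mm wide (x), 267 mm deep (y, the going) and 207 mm tall (the rise). The first step rests on the floor; each subsequent step sits one going further in +y and one rise higher in +z, directly behind and above the previous step with no overlap.

The picture frame is on top of the table. The staircase is against the table's +x side, with their −y faces flush.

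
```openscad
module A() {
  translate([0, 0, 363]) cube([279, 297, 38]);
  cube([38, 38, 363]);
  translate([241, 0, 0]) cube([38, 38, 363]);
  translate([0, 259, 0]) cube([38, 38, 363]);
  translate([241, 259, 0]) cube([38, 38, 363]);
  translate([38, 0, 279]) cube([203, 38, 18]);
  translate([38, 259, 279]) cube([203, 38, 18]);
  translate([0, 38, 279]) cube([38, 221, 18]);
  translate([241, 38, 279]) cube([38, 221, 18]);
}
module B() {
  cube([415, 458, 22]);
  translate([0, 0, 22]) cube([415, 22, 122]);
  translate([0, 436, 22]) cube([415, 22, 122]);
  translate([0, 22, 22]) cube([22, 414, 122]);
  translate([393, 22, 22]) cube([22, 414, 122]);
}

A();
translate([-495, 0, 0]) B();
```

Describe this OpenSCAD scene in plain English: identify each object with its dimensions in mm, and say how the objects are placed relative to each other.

A is a simple wooden stool: a rectangular seat 279 mm (x) by 297 mm (y), 38 mm thick, top face at z = 401 mm, on four square legs, each 38×38 mm in cross-section. The legs rest on z = 0, each flush with a corner of the seat. Four stretchers, 38 mm wide and 18 mm tall, connect adjacent legs with their undersides at z = 279 mm, each running between the inner faces of the legs it joins and aligned with the legs' outer faces on the other axis.

B is an open storage box with external size 415×458×144 mm and wall thickness 22 mm (the base is also 22 mm thick). The base covers the whole footprint; the four walls stand on the base, with the y-facing walls full-width and the x-facing walls fitting between their inner faces.

The open box is on the floor beside the stool on its −x side.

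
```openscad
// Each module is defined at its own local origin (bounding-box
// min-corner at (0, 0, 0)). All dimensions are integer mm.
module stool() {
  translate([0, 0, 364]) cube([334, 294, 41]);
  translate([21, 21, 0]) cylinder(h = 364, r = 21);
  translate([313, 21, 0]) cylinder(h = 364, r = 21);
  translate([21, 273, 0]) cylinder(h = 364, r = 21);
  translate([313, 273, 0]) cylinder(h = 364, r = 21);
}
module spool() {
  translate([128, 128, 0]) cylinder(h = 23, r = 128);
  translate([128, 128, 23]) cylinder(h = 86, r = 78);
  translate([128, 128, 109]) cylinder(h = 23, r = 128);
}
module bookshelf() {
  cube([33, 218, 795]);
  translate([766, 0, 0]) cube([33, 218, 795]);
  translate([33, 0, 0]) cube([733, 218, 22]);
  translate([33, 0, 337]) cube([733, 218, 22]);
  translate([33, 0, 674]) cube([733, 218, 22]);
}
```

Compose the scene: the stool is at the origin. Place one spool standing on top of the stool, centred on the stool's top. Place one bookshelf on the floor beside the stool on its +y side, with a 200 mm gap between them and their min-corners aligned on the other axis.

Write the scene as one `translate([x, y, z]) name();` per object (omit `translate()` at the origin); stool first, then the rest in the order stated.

stool();
translate([39, 19, 405]) spool();
translate([0, 494, 0]) bookshelf();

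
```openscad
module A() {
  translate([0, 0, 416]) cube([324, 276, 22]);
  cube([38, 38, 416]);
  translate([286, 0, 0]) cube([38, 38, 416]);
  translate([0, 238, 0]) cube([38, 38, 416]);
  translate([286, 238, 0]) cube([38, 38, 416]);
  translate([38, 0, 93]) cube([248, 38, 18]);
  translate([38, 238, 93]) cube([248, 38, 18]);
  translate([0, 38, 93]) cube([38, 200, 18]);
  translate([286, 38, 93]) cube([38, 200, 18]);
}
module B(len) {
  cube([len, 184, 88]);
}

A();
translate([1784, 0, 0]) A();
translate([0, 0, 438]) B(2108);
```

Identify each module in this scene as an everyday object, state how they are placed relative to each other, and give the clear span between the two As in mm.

Second stool starts at x = 1784; first ends at x = 324; clear span = 1784 − 324 = 1460 mm.

A is a stool. B is a beam. A beam spans the tops of two stools. The clear span between the two stools is 1460 mm.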